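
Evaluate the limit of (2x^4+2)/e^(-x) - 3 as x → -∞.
The quotient is an ∞/∞ indeterminate form as x → -∞.
Compare growth rates of the dominant terms (exponentials ≫ polynomials ≫ logarithms), or apply L'Hôpital's rule; the quotient → 0.
Adding the constant: 0 - 3 = -3. Limit = -3.

Final answer: -3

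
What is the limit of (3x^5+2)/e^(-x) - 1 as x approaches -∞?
The quotient is an ∞/∞ indeterminate form as x → -∞.
Compare growth rates of the dominant terms (exponentials ≫ polynomials ≫ logarithms), or apply L'Hôpital's rule; the quotient → 0.
Adding the constant: 0 - 1 = -1. Limit = -1.

Final answer: -1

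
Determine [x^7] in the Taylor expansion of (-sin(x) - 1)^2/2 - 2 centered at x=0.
Expand to order 7: (-sin(x) - 1)^2/2 - 2 = -x^7/5040 + x^6/45 + x^5/120 - x^4/6 - x^3/6 + x^2/2 + x - 3/2 + O(x^8).
The coefficient of x^7 is -1/5040.

Final answer: -1/5040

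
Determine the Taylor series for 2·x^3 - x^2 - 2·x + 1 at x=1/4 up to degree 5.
15/32 - 17·(x - 1/4)/8 + (x - 1/4)^2/2 + 2·(x - 1/4)^3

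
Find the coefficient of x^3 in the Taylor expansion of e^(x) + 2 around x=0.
Expand to order 3: e^(x) + 2 = x^3/6 + x^2/2 + x + 3 + O(x^4).
The coefficient of x^3 is 1/6.

Final answer: 1/6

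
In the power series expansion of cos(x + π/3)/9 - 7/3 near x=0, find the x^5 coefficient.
Expand to order 5: cos(x + π/3)/9 - 7/3 = -√(3)·x^5/2160 + x^4/432 + √(3)·x^3/108 - x^2/36 - √(3)·x/18 - 41/18 + O(x^6).
The coefficient of x^5 is -√(3)/2160.

Final answer: -√(3)/2160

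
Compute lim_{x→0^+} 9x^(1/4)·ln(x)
This is a 0·∞ indeterminate form at x → 0⁺.
Rewrite the product as 9·ln(x) / x^(-1/4) and apply L'Hôpital, or use the standard hierarchy x^(-1/4) ≫ |ln x| as x → 0⁺.
The indeterminate product → 0, so the limit = 0.

Final answer: 0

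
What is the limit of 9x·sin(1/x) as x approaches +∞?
As x → +∞: let u = 1/x → 0⁺; then 9·x·sin(1/x) = 9·1·sin(u)/u → 9·1·1 = 9.
Limit = 9.

Final answer: 9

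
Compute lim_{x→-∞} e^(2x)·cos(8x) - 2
Evaluate the dominant behaviour as x → -∞; each term tends to a finite value or vanishes.
Limit = -2.

Final answer: -2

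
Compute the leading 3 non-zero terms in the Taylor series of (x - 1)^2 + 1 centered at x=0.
x^2 - 2·x + 2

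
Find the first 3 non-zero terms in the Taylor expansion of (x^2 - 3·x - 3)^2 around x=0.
3·x^2 + 18·x + 9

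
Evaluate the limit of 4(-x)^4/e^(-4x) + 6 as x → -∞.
The quotient is an ∞/∞ indeterminate form as x → -∞.
Compare growth rates of the dominant terms (exponentials ≫ polynomials ≫ logarithms), or apply L'Hôpital's rule; the quotient → 0.
Adding the constant: 0 + 6 = 6. Limit = 6.

Final answer: 6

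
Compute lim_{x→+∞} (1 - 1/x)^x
As x → +∞: this is the defining limit (1 - 1/x)^x → e^(-1).
Limit = e^(-1).

Final answer: e^(-1)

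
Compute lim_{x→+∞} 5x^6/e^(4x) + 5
The quotient is an ∞/∞ indeterminate form as x → +∞.
The exponential denominator e^(4x) dominates the polynomial numerator (e^x ≫ x^6 as x → ∞), so the quotient → 0.
Adding the constant: 0 + 5 = 5. Limit = 5.

Final answer: 5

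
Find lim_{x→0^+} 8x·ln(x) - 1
The product is a 0·∞ indeterminate form at x → 0⁺.
Rewrite the product as 8·ln(x) / x^(-1) and apply L'Hôpital, or use the standard hierarchy x^(-1) ≫ |ln x| as x → 0⁺.
The indeterminate product → 0, so the limit = -1.

Final answer: -1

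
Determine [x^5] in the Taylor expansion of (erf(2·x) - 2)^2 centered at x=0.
Expand to order 5: (erf(2·x) - 2)^2 = -128·x^5/(5·√(π)) - 128·x^4/(3·π) + 64·x^3/(3·√(π)) + 16·x^2/π - 16·x/√(π) + 4 + O(x^6).
The coefficient of x^5 is -128/(5·√(π)).

Final answer: -128/(5·√(π))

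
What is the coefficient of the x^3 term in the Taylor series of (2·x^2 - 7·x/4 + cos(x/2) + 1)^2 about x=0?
Expand to order 3: (2·x^2 - 7·x/4 + cos(x/2) + 1)^2 = -105·x^3/16 + 169·x^2/16 - 7·x + 4 + O(x^4).
The coefficient of x^3 is -105/16.

Final answer: -105/16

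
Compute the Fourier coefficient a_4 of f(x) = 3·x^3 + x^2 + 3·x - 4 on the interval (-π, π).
a_4 = (1/π) ∫_{-π}^{π} f(x)·cos(4x) dx.
Evaluate the integral (use parity and integration by parts as needed): a_4 = 1/4.

Final answer: 1/4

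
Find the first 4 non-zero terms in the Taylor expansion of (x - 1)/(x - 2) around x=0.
-x^3/16 - x^2/8 - x/4 + 1/2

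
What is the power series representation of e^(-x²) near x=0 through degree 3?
1 - x^2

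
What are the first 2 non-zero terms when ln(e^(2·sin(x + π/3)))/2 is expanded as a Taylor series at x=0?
x/2 + √(3)/2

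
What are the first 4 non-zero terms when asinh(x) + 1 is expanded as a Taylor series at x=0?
3·x^5/40 - x^3/6 + x + 1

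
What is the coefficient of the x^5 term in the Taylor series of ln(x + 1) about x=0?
Expand to order 5: ln(x + 1) = x^5/5 - x^4/4 + x^3/3 - x^2/2 + x + O(x^6).
The coefficient of x^5 is 1/5.

Final answer: 1/5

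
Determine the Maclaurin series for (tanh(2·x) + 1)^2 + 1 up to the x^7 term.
-4352·x^7/315 + 1088·x^6/45 + 128·x^5/15 - 32·x^4/3 - 16·x^3/3 + 4·x^2 + 4·x + 2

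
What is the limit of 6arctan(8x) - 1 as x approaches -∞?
Evaluate the dominant behaviour as x → -∞; each term tends to a finite value or vanishes.
Limit = -3·π - 1.

Final answer: -3·π - 1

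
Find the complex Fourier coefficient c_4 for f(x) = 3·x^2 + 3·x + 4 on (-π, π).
Compute the real Fourier coefficients first: a_4 = 3/4, b_4 = -3/2.
Then c_4 = (a_4 − i·b_4)/2 = 3/8 + 3·i/4.

Final answer: 3/8 + 3·i/4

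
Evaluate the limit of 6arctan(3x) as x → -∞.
Evaluate the dominant behaviour as x → -∞; each term tends to a finite value or vanishes.
Limit = -3·π.

Final answer: -3·π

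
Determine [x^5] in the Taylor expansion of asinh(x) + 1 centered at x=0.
Expand to order 5: asinh(x) + 1 = 3·x^5/40 - x^3/6 + x + 1 + O(x^6).
The coefficient of x^5 is 3/40.

Final answer: 3/40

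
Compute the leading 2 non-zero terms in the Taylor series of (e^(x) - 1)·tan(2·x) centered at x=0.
x^3 + 2·x^2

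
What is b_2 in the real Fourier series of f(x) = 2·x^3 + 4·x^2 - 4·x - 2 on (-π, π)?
b_2 = (1/π) ∫_{-π}^{π} f(x)·sin(2x) dx.
Evaluate the integral (use parity and integration by parts as needed): b_2 = 7 - 2·π^2.

Final answer: 7 - 2·π^2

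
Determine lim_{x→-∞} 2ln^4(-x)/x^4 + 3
The quotient is an ∞/∞ indeterminate form as x → -∞.
Compare growth rates of the dominant terms (exponentials ≫ polynomials ≫ logarithms), or apply L'Hôpital's rule; the quotient → 0.
Adding the constant: 0 + 3 = 3. Limit = 3.

Final answer: 3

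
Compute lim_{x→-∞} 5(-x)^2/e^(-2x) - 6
The quotient is an ∞/∞ indeterminate form as x → -∞.
Compare growth rates of the dominant terms (exponentials ≫ polynomials ≫ logarithms), or apply L'Hôpital's rule; the quotient → 0.
Adding the constant: 0 - 6 = -6. Limit = -6.

Final answer: -6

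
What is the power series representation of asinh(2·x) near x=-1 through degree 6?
-asinh(2) + 2·√(5)·(x + 1)/5 + 4·√(5)·(x + 1)^2/25 + 28·√(5)·(x + 1)^3/375 + 4·√(5)·(x + 1)^4/125 + 28·√(5)·(x + 1)^5/3125 - 136·√(5)·(x + 1)^6/46875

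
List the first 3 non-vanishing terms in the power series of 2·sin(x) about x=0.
x^5/60 - x^3/3 + 2·x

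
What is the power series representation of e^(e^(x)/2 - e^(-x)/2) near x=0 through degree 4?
5·x^4/24 + x^3/3 + x^2/2 + x + 1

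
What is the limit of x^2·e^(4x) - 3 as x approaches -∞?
The product is a 0·∞ indeterminate form at x → -∞.
Rewrite the product as x^2 / e^(-4x) (an ∞/∞ form) and apply L'Hôpital, or use the standard hierarchy e^(4|x|) ≫ |x^2| as x → -∞.
The indeterminate product → 0, so the limit = -3.

Final answer: -3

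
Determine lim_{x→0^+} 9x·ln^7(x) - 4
The product is a 0·∞ indeterminate form at x → 0⁺.
Rewrite the product as 9·ln^7(x) / x^(-1) and apply L'Hôpital, or use the standard hierarchy x^(-1) ≫ |ln x|^7 as x → 0⁺.
The indeterminate product → 0, so the limit = -4.

Final answer: -4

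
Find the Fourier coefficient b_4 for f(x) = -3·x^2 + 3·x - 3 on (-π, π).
b_4 = (1/π) ∫_{-π}^{π} f(x)·sin(4x) dx.
Evaluate the integral (use parity and integration by parts as needed): b_4 = -3/2.

Final answer: -3/2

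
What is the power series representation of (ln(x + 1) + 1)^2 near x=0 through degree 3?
-x^3/3 + 2·x + 1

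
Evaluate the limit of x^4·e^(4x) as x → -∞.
This is a 0·∞ indeterminate form at x → -∞.
Rewrite the product as x^4 / e^(-4x) (an ∞/∞ form) and apply L'Hôpital, or use the standard hierarchy e^(4|x|) ≫ |x^4| as x → -∞.
The indeterminate product → 0, so the limit = 0.

Final answer: 0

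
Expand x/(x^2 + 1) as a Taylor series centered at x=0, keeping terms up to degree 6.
x^5 - x^3 + x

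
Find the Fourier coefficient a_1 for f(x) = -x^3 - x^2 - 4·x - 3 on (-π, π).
a_1 = (1/π) ∫_{-π}^{π} f(x)·cos(1x) dx.
Evaluate the integral (use parity and integration by parts as needed): a_1 = 4.

Final answer: 4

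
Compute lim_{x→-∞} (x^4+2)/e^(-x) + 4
The quotient is an ∞/∞ indeterminate form as x → -∞.
Compare growth rates of the dominant terms (exponentials ≫ polynomials ≫ logarithms), or apply L'Hôpital's rule; the quotient → 0.
Adding the constant: 0 + 4 = 4. Limit = 4.

Final answer: 4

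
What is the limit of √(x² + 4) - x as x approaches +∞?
This is an ∞ − ∞ indeterminate form.
Multiply and divide by the conjugate √(x²+4) + x; the x² terms cancel, leaving 4/(√(x²+4)+x) → 0.
Limit = 0.

Final answer: 0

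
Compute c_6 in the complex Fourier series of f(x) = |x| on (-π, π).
Compute the real Fourier coefficients first: a_6 = 0, b_6 = 0.
Then c_6 = (a_6 − i·b_6)/2 = 0.

Final answer: 0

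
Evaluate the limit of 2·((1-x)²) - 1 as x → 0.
Direct substitution at x = 0 gives 1.

Final answer: 1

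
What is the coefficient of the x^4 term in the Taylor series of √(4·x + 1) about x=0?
Expand to order 4: √(4·x + 1) = -10·x^4 + 4·x^3 - 2·x^2 + 2·x + 1 + O(x^5).
The coefficient of x^4 is -10.

Final answer: -10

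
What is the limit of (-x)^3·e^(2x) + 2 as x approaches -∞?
The product is a 0·∞ indeterminate form at x → -∞.
Rewrite the product as (-x)^3 / e^(-2x) (an ∞/∞ form) and apply L'Hôpital, or use the standard hierarchy e^(2|x|) ≫ |(-x)^3| as x → -∞.
The indeterminate product → 0, so the limit = 2.

Final answer: 2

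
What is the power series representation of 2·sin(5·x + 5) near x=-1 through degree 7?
10·(x + 1) - 125·(x + 1)^3/3 + 625·(x + 1)^5/12 - 15625·(x + 1)^7/504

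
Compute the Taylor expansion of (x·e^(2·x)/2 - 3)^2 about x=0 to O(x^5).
-2·x^4 - 5·x^3 - 23·x^2/4 - 3·x + 9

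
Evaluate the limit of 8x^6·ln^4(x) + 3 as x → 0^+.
The product is a 0·∞ indeterminate form at x → 0⁺.
Rewrite the product as 8·ln^4(x) / x^(-6) and apply L'Hôpital, or use the standard hierarchy x^(-6) ≫ |ln x|^4 as x → 0⁺.
The indeterminate product → 0, so the limit = 3.

Final answer: 3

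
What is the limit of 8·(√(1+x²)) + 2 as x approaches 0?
Direct substitution at x = 0 gives 10.

Final answer: 10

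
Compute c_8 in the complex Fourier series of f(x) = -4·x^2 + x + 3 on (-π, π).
Compute the real Fourier coefficients first: a_8 = -1/4, b_8 = -1/4.
Then c_8 = (a_8 − i·b_8)/2 = -1/8 + i/8.

Final answer: -1/8 + i/8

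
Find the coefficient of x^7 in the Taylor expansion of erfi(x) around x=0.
Expand to order 7: erfi(x) = x^7/(21·√(π)) + x^5/(5·√(π)) + 2·x^3/(3·√(π)) + 2·x/√(π) + O(x^8).
The coefficient of x^7 is 1/(21·√(π)).

Final answer: 1/(21·√(π))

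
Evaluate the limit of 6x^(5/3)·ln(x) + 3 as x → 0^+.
The product is a 0·∞ indeterminate form at x → 0⁺.
Rewrite the product as 6·ln(x) / x^(-5/3) and apply L'Hôpital, or use the standard hierarchy x^(-5/3) ≫ |ln x| as x → 0⁺.
The indeterminate product → 0, so the limit = 3.

Final answer: 3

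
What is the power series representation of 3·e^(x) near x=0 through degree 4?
x^4/8 + x^3/2 + 3·x^2/2 + 3·x + 3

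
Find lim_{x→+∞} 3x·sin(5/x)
As x → +∞: let u = 5/x → 0⁺; then 3·x·sin(5/x) = 3·5·sin(u)/u → 3·5·1 = 15.
Limit = 15.

Final answer: 15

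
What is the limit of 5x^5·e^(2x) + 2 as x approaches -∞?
The product is a 0·∞ indeterminate form at x → -∞.
Rewrite the product as 5x^5 / e^(-2x) (an ∞/∞ form) and apply L'Hôpital, or use the standard hierarchy e^(2|x|) ≫ |x^5| as x → -∞.
The indeterminate product → 0, so the limit = 2.

Final answer: 2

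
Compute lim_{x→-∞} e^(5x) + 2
Evaluate the dominant behaviour as x → -∞; each term tends to a finite value or vanishes.
Limit = 2.

Final answer: 2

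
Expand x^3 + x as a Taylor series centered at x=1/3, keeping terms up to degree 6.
10/27 + 4·(x - 1/3)/3 + (x - 1/3)^2 + (x - 1/3)^3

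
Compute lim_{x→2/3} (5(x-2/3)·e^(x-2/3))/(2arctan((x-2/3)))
Both numerator and denominator → 0 as x → 2/3; this is a 0/0 indeterminate form.
Expand each to leading order near x = 2/3: numerator ~ 5·(x - 2/3), denominator ~ 2·(x - 2/3).
The limit of the ratio is 5/2.

Final answer: 5/2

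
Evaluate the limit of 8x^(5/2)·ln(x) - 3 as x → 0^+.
The product is a 0·∞ indeterminate form at x → 0⁺.
Rewrite the product as 8·ln(x) / x^(-5/2) and apply L'Hôpital, or use the standard hierarchy x^(-5/2) ≫ |ln x| as x → 0⁺.
The indeterminate product → 0, so the limit = -3.

Final answer: -3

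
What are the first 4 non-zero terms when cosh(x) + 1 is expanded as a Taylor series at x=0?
x^6/720 + x^4/24 + x^2/2 + 2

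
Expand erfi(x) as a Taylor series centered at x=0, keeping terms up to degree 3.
2·x^3/(3·√(π)) + 2·x/√(π)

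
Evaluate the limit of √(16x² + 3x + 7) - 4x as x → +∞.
As x → +∞: multiply by the conjugate to get (3x+7)/(√(16x²+3x+7)+4x); the denominator ~ 8x, so the limit is 3/8.
Limit = 3/8.

Final answer: 3/8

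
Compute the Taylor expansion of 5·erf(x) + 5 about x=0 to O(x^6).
x^5/√(π) - 10·x^3/(3·√(π)) + 10·x/√(π) + 5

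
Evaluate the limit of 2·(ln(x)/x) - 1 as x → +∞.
Evaluate the dominant behaviour as x → +∞; each term tends to a finite value or vanishes.
Limit = -1.

Final answer: -1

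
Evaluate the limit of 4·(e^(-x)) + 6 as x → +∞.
Evaluate the dominant behaviour as x → +∞; each term tends to a finite value or vanishes.
Limit = 6.

Final answer: 6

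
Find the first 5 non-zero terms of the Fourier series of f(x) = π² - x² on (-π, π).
4·cos(x) - cos(2·x) + 4·cos(3·x)/9 - cos(4·x)/4 + 2·π^2/3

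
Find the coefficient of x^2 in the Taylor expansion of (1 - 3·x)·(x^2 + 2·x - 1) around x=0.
Expand to order 2: (1 - 3·x)·(x^2 + 2·x - 1) = -5·x^2 + 5·x - 1 + O(x^3).
The coefficient of x^2 is -5.

Final answer: -5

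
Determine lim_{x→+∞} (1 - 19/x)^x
As x → +∞: this is the defining limit (1 - 19/x)^x → e^(-19).
Limit = e^(-19).

Final answer: e^(-19)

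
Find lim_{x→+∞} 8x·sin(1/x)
As x → +∞: let u = 1/x → 0⁺; then 8·x·sin(1/x) = 8·1·sin(u)/u → 8·1·1 = 8.
Limit = 8.

Final answer: 8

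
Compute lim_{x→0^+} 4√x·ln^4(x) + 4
The product is a 0·∞ indeterminate form at x → 0⁺.
Rewrite the product as 4·ln^4(x) / x^(-1/2) and apply L'Hôpital, or use the standard hierarchy x^(-1/2) ≫ |ln x|^4 as x → 0⁺.
The indeterminate product → 0, so the limit = 4.

Final answer: 4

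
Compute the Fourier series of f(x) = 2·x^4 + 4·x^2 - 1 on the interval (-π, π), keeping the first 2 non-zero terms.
(80 - 16·π^2)·cos(x) - 1 + 4·π^2/3 + 2·π^4/5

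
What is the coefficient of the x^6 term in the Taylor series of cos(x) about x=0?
Expand to order 6: cos(x) = -x^6/720 + x^4/24 - x^2/2 + 1 + O(x^7).
The coefficient of x^6 is -1/720.

Final answer: -1/720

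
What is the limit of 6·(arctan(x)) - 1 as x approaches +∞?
Evaluate the dominant behaviour as x → +∞; each term tends to a finite value or vanishes.
Limit = -1 + 3·π.

Final answer: -1 + 3·π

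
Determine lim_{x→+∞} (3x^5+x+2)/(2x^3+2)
This is an ∞/∞ indeterminate form as x → +∞.
Divide numerator and denominator by x^5 and let the lower-order terms vanish; the numerator's degree 5 exceeds the denominator's degree 3, so the quotient diverges.
Limit = ∞.

Final answer: ∞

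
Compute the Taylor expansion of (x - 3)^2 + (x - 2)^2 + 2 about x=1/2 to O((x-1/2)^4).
21/2 - 8·(x - 1/2) + 2·(x - 1/2)^2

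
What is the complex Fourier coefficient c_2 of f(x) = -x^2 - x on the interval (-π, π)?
Compute the real Fourier coefficients first: a_2 = -1, b_2 = 1.
Then c_2 = (a_2 − i·b_2)/2 = -1/2 - i/2.

Final answer: -1/2 - i/2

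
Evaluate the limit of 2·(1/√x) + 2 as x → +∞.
Evaluate the dominant behaviour as x → +∞; each term tends to a finite value or vanishes.
Limit = 2.

Final answer: 2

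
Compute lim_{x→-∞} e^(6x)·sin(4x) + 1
Evaluate the dominant behaviour as x → -∞; each term tends to a finite value or vanishes.
Limit = 1.

Final answer: 1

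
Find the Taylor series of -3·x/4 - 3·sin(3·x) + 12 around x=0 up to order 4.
27·x^3/2 - 39·x/4 + 12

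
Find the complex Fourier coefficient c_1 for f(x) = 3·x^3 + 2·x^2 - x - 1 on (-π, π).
Compute the real Fourier coefficients first: a_1 = -8, b_1 = -38 + 6·π^2.
Then c_1 = (a_1 − i·b_1)/2 = -4 - 3·i·π^2 + 19·i.

Final answer: -4 - 3·i·π^2 + 19·i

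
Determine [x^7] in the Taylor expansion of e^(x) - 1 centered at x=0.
Expand to order 7: e^(x) - 1 = x^7/5040 + x^6/720 + x^5/120 + x^4/24 + x^3/6 + x^2/2 + x + O(x^8).
The coefficient of x^7 is 1/5040.

Final answer: 1/5040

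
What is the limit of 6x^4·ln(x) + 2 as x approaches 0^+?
The product is a 0·∞ indeterminate form at x → 0⁺.
Rewrite the product as 6·ln(x) / x^(-4) and apply L'Hôpital, or use the standard hierarchy x^(-4) ≫ |ln x| as x → 0⁺.
The indeterminate product → 0, so the limit = 2.

Final answer: 2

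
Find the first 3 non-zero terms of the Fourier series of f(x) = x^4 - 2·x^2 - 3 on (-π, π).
(56 - 8·π^2)·cos(x) + (-5 + 2·π^2)·cos(2·x) - 2·π^2/3 - 3 + π^4/5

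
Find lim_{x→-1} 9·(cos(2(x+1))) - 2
Direct substitution at x = -1 gives 7.

Final answer: 7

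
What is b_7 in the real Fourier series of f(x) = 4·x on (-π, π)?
b_7 = (1/π) ∫_{-π}^{π} f(x)·sin(7x) dx.
Evaluate the integral (use parity and integration by parts as needed): b_7 = 8/7.

Final answer: 8/7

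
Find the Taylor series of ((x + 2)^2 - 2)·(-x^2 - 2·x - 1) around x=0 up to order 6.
-x^4 - 6·x^3 - 11·x^2 - 8·x - 2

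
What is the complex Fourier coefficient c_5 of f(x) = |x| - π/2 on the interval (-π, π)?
Compute the real Fourier coefficients first: a_5 = -4/(25·π), b_5 = 0.
Then c_5 = (a_5 − i·b_5)/2 = -2/(25·π).

Final answer: -2/(25·π)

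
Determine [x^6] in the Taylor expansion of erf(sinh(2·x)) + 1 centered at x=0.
Expand to order 6: erf(sinh(2·x)) + 1 = -56·x^5/(15·√(π)) - 8·x^3/(3·√(π)) + 4·x/√(π) + 1 + O(x^7).
The coefficient of x^6 is 0.

Final answer: 0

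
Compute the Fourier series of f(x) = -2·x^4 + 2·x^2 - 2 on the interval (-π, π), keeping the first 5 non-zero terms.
(-104 + 16·π^2)·cos(x) + (8 - 4·π^2)·cos(2·x) + (-56/27 + 16·π^2/9)·cos(3·x) + (7/8 - π^2)·cos(4·x) - 2·π^4/5 - 2 + 2·π^2/3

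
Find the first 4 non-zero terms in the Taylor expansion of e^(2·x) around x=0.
4·x^3/3 + 2·x^2 + 2·x + 1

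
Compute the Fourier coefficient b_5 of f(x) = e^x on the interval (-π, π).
b_5 = (1/π) ∫_{-π}^{π} f(x)·sin(5x) dx.
Evaluate the integral (use parity and integration by parts as needed): b_5 = (-5 + 5·e^(2·π))·e^(-π)/(26·π).

Final answer: (-5 + 5·e^(2·π))·e^(-π)/(26·π)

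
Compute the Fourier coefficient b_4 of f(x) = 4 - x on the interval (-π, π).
b_4 = (1/π) ∫_{-π}^{π} f(x)·sin(4x) dx.
Evaluate the integral (use parity and integration by parts as needed): b_4 = 1/2.

Final answer: 1/2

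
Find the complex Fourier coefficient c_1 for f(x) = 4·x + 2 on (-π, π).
Compute the real Fourier coefficients first: a_1 = 0, b_1 = 8.
Then c_1 = (a_1 − i·b_1)/2 = -4·i.

Final answer: -4·i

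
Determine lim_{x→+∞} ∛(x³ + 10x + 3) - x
This is an ∞ − ∞ indeterminate form.
Multiply by (A² + AB + B²)/(A² + AB + B²) where A = ∛(x³+10x + 3), B = x to use A³ − B³ = (A−B)(A²+AB+B²); the x³ terms cancel, leaving (10x + 3)/(A²+AB+B²) with denominator ~ 3x², so the limit is 0.
Limit = 0.

Final answer: 0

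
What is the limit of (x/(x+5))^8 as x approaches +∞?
As x → +∞: x/(x+5) = 1/(1 + 5/x) → 1, and the 8th power of a limit-1 base also → 1.
Limit = 1.

Final answer: 1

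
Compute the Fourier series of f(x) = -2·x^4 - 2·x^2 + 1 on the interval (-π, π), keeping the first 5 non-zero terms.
(-88 + 16·π^2)·cos(x) + (4 - 4·π^2)·cos(2·x) + (-8/27 + 16·π^2/9)·cos(3·x) + (-π^2 - 1/8)·cos(4·x) - 2·π^4/5 - 2·π^2/3 + 1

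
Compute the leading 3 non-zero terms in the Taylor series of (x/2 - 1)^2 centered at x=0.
x^2/4 - x + 1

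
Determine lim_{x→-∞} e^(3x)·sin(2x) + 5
Evaluate the dominant behaviour as x → -∞; each term tends to a finite value or vanishes.
Limit = 5.

Final answer: 5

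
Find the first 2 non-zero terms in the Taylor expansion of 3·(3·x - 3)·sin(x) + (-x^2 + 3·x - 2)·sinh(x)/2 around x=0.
21·x^2/2 - 10·x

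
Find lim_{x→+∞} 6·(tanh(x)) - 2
Evaluate the dominant behaviour as x → +∞; each term tends to a finite value or vanishes.
Limit = 4.

Final answer: 4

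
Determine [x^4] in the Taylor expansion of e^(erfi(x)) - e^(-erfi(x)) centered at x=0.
Expand to order 4: e^(erfi(x)) - e^(-erfi(x)) = x^3·(8/(3·π^(3/2)) + 4/(3·√(π))) + 4·x/√(π) + O(x^5).
The coefficient of x^4 is 0.

Final answer: 0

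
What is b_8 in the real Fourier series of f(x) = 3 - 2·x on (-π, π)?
b_8 = (1/π) ∫_{-π}^{π} f(x)·sin(8x) dx.
Evaluate the integral (use parity and integration by parts as needed): b_8 = 1/2.

Final answer: 1/2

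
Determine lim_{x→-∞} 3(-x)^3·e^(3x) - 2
The product is a 0·∞ indeterminate form at x → -∞.
Rewrite the product as 3(-x)^3 / e^(-3x) (an ∞/∞ form) and apply L'Hôpital, or use the standard hierarchy e^(3|x|) ≫ |(-x)^3| as x → -∞.
The indeterminate product → 0, so the limit = -2.

Final answer: -2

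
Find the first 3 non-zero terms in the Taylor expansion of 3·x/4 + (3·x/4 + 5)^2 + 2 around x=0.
9·x^2/16 + 33·x/4 + 27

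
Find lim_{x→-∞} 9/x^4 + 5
Evaluate the dominant behaviour as x → -∞; each term tends to a finite value or vanishes.
Limit = 5.

Final answer: 5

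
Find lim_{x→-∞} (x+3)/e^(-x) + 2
The quotient is an ∞/∞ indeterminate form as x → -∞.
Compare growth rates of the dominant terms (exponentials ≫ polynomials ≫ logarithms), or apply L'Hôpital's rule; the quotient → 0.
Adding the constant: 0 + 2 = 2. Limit = 2.

Final answer: 2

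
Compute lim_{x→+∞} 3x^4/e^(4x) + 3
The quotient is an ∞/∞ indeterminate form as x → +∞.
The exponential denominator e^(4x) dominates the polynomial numerator (e^x ≫ x^4 as x → ∞), so the quotient → 0.
Adding the constant: 0 + 3 = 3. Limit = 3.

Final answer: 3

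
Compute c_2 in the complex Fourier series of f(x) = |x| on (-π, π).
Compute the real Fourier coefficients first: a_2 = 0, b_2 = 0.
Then c_2 = (a_2 − i·b_2)/2 = 0.

Final answer: 0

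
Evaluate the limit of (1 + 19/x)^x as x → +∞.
As x → +∞: this is the defining limit (1 + 19/x)^x → e^19.
Limit = e^(19).

Final answer: e^(19)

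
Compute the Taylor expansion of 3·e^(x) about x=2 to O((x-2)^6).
3·e^(2) + 3·e^(2)·(x - 2) + 3·e^(2)·(x - 2)^2/2 + e^(2)·(x - 2)^3/2 + e^(2)·(x - 2)^4/8 + e^(2)·(x - 2)^5/40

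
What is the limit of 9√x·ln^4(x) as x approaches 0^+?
This is a 0·∞ indeterminate form at x → 0⁺.
Rewrite the product as 9·ln^4(x) / x^(-1/2) and apply L'Hôpital, or use the standard hierarchy x^(-1/2) ≫ |ln x|^4 as x → 0⁺.
The indeterminate product → 0, so the limit = 0.

Final answer: 0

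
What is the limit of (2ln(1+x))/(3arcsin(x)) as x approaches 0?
Both numerator and denominator → 0 as x → 0; this is a 0/0 indeterminate form.
Expand each to leading order near x = 0: numerator ~ 2·x, denominator ~ 3·x.
The limit of the ratio is 2/3.

Final answer: 2/3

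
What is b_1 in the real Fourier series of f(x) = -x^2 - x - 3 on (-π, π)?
b_1 = (1/π) ∫_{-π}^{π} f(x)·sin(1x) dx.
Evaluate the integral (use parity and integration by parts as needed): b_1 = -2.

Final answer: -2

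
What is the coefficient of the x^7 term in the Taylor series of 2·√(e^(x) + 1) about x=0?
Expand to order 7: 2·√(e^(x) + 1) = 967·√(2)·x^7/41287680 + 41·√(2)·x^6/491520 + √(2)·x^5/61440 + 3·√(2)·x^4/1024 + 7·√(2)·x^3/192 + 3·√(2)·x^2/16 + √(2)·x/2 + 2·√(2) + O(x^8).
The coefficient of x^7 is 967·√(2)/41287680.

Final answer: 967·√(2)/41287680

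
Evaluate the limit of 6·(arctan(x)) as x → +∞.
Evaluate the dominant behaviour as x → +∞; each term tends to a finite value or vanishes.
Limit = 3·π.

Final answer: 3·π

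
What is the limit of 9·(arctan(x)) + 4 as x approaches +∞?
Evaluate the dominant behaviour as x → +∞; each term tends to a finite value or vanishes.
Limit = 4 + 9·π/2.

Final answer: 4 + 9·π/2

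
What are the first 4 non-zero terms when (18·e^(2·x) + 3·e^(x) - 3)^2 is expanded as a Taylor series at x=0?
3807·x^3 + 2871·x^2 + 1404·x + 324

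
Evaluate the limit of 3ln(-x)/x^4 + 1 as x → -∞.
The quotient is an ∞/∞ indeterminate form as x → -∞.
Compare growth rates of the dominant terms (exponentials ≫ polynomials ≫ logarithms), or apply L'Hôpital's rule; the quotient → 0.
Adding the constant: 0 + 1 = 1. Limit = 1.

Final answer: 1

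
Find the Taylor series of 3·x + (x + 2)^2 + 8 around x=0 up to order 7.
x^2 + 7·x + 12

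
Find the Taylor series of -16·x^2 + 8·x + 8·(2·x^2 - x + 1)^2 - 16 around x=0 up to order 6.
32·x^4 - 32·x^3 + 24·x^2 - 8·x - 8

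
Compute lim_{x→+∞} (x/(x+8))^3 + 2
As x → +∞: x/(x+8) = 1/(1 + 8/x) → 1, and the 3rd power of a limit-1 base also → 1; with the additive constant, 1 + 2 = 3.
Limit = 3.

Final answer: 3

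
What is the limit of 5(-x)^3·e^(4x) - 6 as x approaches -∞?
The product is a 0·∞ indeterminate form at x → -∞.
Rewrite the product as 5(-x)^3 / e^(-4x) (an ∞/∞ form) and apply L'Hôpital, or use the standard hierarchy e^(4|x|) ≫ |(-x)^3| as x → -∞.
The indeterminate product → 0, so the limit = -6.

Final answer: -6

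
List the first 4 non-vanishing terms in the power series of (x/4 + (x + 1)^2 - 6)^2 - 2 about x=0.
9·x^3/2 - 79·x^2/16 - 45·x/2 + 23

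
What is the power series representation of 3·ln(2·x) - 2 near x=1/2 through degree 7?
-2 + 6·(x - 1/2) - 6·(x - 1/2)^2 + 8·(x - 1/2)^3 - 12·(x - 1/2)^4 + 96·(x - 1/2)^5/5 - 32·(x - 1/2)^6 + 384·(x - 1/2)^7/7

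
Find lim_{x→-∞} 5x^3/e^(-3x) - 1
The quotient is an ∞/∞ indeterminate form as x → -∞.
Compare growth rates of the dominant terms (exponentials ≫ polynomials ≫ logarithms), or apply L'Hôpital's rule; the quotient → 0.
Adding the constant: 0 - 1 = -1. Limit = -1.

Final answer: -1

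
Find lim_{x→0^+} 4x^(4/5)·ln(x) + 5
The product is a 0·∞ indeterminate form at x → 0⁺.
Rewrite the product as 4·ln(x) / x^(-4/5) and apply L'Hôpital, or use the standard hierarchy x^(-4/5) ≫ |ln x| as x → 0⁺.
The indeterminate product → 0, so the limit = 5.

Final answer: 5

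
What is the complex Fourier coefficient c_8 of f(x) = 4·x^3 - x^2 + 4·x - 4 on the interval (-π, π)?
Compute the real Fourier coefficients first: a_8 = -1/16, b_8 = -π^2 - 29/32.
Then c_8 = (a_8 − i·b_8)/2 = -1/32 + 29·i/64 + i·π^2/2.

Final answer: -1/32 + 29·i/64 + i·π^2/2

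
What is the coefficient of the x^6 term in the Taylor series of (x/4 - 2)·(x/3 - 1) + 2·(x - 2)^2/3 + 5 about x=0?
Expand to order 6: (x/4 - 2)·(x/3 - 1) + 2·(x - 2)^2/3 + 5 = 3·x^2/4 - 43·x/12 + 29/3 + O(x^7).
The coefficient of x^6 is 0.

Final answer: 0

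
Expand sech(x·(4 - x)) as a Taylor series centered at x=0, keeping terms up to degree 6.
-14716·x^6/45 - 160·x^5/3 + 317·x^4/6 + 4·x^3 - 8·x^2 + 1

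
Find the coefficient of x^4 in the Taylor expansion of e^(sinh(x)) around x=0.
Expand to order 4: e^(sinh(x)) = 5·x^4/24 + x^3/3 + x^2/2 + x + 1 + O(x^5).
The coefficient of x^4 is 5/24.

Final answer: 5/24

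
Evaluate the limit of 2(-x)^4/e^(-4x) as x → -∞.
This is an ∞/∞ indeterminate form as x → -∞.
Compare growth rates of the dominant terms (exponentials ≫ polynomials ≫ logarithms), or apply L'Hôpital's rule; the quotient → 0.
Limit = 0.

Final answer: 0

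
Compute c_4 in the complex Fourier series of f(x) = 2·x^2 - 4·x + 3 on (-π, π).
Compute the real Fourier coefficients first: a_4 = 1/2, b_4 = 2.
Then c_4 = (a_4 − i·b_4)/2 = 1/4 - i.

Final answer: 1/4 - i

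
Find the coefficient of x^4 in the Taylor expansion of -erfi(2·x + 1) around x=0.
Expand to order 4: -erfi(2·x + 1) = -80·e·x^4/(3·√(π)) - 16·e·x^3/√(π) - 8·e·x^2/√(π) - 4·e·x/√(π) - erfi(1) + O(x^5).
The coefficient of x^4 is -80·e/(3·√(π)).

Final answer: -80·e/(3·√(π))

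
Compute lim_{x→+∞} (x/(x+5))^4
As x → +∞: x/(x+5) = 1/(1 + 5/x) → 1, and the 4th power of a limit-1 base also → 1.
Limit = 1.

Final answer: 1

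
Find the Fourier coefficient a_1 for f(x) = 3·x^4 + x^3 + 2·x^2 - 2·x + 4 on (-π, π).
a_1 = (1/π) ∫_{-π}^{π} f(x)·cos(1x) dx.
Evaluate the integral (use parity and integration by parts as needed): a_1 = 136 - 24·π^2.

Final answer: 136 - 24·π^2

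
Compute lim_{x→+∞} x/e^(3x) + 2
The quotient is an ∞/∞ indeterminate form as x → +∞.
The exponential denominator e^(3x) dominates the polynomial numerator (e^x ≫ x as x → ∞), so the quotient → 0.
Adding the constant: 0 + 2 = 2. Limit = 2.

Final answer: 2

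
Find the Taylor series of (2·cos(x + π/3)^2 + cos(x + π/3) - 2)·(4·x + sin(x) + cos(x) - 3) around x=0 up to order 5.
x^5·(-407/240 - 13·√(3)/80) + x^4·(5/24 + 4·√(3)) + x^3·(47/12 - 3·√(3)/4) + x^2·(-15·√(3)/2 - 1) + x·(-5 + 3·√(3)) + 2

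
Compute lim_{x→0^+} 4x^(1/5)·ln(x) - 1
The product is a 0·∞ indeterminate form at x → 0⁺.
Rewrite the product as 4·ln(x) / x^(-1/5) and apply L'Hôpital, or use the standard hierarchy x^(-1/5) ≫ |ln x| as x → 0⁺.
The indeterminate product → 0, so the limit = -1.

Final answer: -1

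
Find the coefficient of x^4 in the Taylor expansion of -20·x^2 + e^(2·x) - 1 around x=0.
Expand to order 4: -20·x^2 + e^(2·x) - 1 = 2·x^4/3 + 4·x^3/3 - 18·x^2 + 2·x + O(x^5).
The coefficient of x^4 is 2/3.

Final answer: 2/3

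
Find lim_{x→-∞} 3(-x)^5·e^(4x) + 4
The product is a 0·∞ indeterminate form at x → -∞.
Rewrite the product as 3(-x)^5 / e^(-4x) (an ∞/∞ form) and apply L'Hôpital, or use the standard hierarchy e^(4|x|) ≫ |(-x)^5| as x → -∞.
The indeterminate product → 0, so the limit = 4.

Final answer: 4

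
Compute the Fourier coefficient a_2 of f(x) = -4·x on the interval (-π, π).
a_2 = (1/π) ∫_{-π}^{π} f(x)·cos(2x) dx.
Evaluate the integral (use parity and integration by parts as needed): a_2 = 0.

Final answer: 0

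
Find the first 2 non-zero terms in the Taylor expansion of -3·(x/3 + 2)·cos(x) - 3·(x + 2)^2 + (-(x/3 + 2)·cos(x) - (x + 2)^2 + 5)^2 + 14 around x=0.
-13·x/3 - 3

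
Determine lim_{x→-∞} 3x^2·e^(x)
This is a 0·∞ indeterminate form at x → -∞.
Rewrite the product as 3x^2 / e^(-x) (an ∞/∞ form) and apply L'Hôpital, or use the standard hierarchy e^(|x|) ≫ |x^2| as x → -∞.
The indeterminate product → 0, so the limit = 0.

Final answer: 0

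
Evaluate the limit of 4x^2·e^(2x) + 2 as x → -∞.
The product is a 0·∞ indeterminate form at x → -∞.
Rewrite the product as 4x^2 / e^(-2x) (an ∞/∞ form) and apply L'Hôpital, or use the standard hierarchy e^(2|x|) ≫ |x^2| as x → -∞.
The indeterminate product → 0, so the limit = 2.

Final answer: 2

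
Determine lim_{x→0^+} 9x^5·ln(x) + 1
The product is a 0·∞ indeterminate form at x → 0⁺.
Rewrite the product as 9·ln(x) / x^(-5) and apply L'Hôpital, or use the standard hierarchy x^(-5) ≫ |ln x| as x → 0⁺.
The indeterminate product → 0, so the limit = 1.

Final answer: 1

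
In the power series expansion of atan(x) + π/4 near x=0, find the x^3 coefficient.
Expand to order 3: atan(x) + π/4 = -x^3/3 + x + π/4 + O(x^4).
The coefficient of x^3 is -1/3.

Final answer: -1/3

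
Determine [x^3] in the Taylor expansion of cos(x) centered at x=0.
Expand to order 3: cos(x) = 1 - x^2/2 + O(x^4).
The coefficient of x^3 is 0.

Final answer: 0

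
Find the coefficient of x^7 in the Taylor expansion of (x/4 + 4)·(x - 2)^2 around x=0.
Expand to order 7: (x/4 + 4)·(x - 2)^2 = x^3/4 + 3·x^2 - 15·x + 16 + O(x^8).
The coefficient of x^7 is 0.

Final answer: 0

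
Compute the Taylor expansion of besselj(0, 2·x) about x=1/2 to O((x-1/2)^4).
besselj(0, 1) - 2·besselj(1, 1)·(x - 1/2) + (-besselj(0, 1) + besselj(2, 1))·(x - 1/2)^2 + (-besselj(3, 1)/3 + besselj(1, 1))·(x - 1/2)^3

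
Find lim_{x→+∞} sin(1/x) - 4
Evaluate the dominant behaviour as x → +∞; each term tends to a finite value or vanishes.
Limit = -4.

Final answer: -4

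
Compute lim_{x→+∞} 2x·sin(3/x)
As x → +∞: let u = 3/x → 0⁺; then 2·x·sin(3/x) = 2·3·sin(u)/u → 2·3·1 = 6.
Limit = 6.

Final answer: 6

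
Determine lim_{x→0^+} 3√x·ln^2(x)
This is a 0·∞ indeterminate form at x → 0⁺.
Rewrite the product as 3·ln^2(x) / x^(-1/2) and apply L'Hôpital, or use the standard hierarchy x^(-1/2) ≫ |ln x|^2 as x → 0⁺.
The indeterminate product → 0, so the limit = 0.

Final answer: 0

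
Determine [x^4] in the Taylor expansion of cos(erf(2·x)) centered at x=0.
Expand to order 4: cos(erf(2·x)) = x^4·(32/(3·π^2) + 64/(3·π)) - 8·x^2/π + 1 + O(x^5).
The coefficient of x^4 is 32/(3·π^2) + 64/(3·π).

Final answer: 32/(3·π^2) + 64/(3·π)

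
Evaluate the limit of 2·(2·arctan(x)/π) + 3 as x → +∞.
Evaluate the dominant behaviour as x → +∞; each term tends to a finite value or vanishes.
Limit = 5.

Final answer: 5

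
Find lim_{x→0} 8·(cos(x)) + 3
Direct substitution at x = 0 gives 11.

Final answer: 11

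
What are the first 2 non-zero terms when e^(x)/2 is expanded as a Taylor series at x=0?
x/2 + 1/2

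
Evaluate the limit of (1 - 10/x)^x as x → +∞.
As x → +∞: this is the defining limit (1 - 10/x)^x → e^(-10).
Limit = e^(-10).

Final answer: e^(-10)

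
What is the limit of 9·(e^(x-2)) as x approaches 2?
Direct substitution at x = 2 gives 9.

Final answer: 9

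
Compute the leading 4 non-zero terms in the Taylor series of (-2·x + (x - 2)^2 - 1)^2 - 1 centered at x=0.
-12·x^3 + 42·x^2 - 36·x + 8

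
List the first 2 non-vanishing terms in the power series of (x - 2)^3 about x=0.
12·x - 8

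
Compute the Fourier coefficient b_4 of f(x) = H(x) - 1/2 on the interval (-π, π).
b_4 = (1/π) ∫_{-π}^{π} f(x)·sin(4x) dx.
Evaluate the integral (use parity and integration by parts as needed): b_4 = 0.

Final answer: 0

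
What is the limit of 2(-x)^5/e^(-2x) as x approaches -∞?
This is an ∞/∞ indeterminate form as x → -∞.
Compare growth rates of the dominant terms (exponentials ≫ polynomials ≫ logarithms), or apply L'Hôpital's rule; the quotient → 0.
Limit = 0.

Final answer: 0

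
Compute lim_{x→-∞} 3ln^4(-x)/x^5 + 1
The quotient is an ∞/∞ indeterminate form as x → -∞.
Compare growth rates of the dominant terms (exponentials ≫ polynomials ≫ logarithms), or apply L'Hôpital's rule; the quotient → 0.
Adding the constant: 0 + 1 = 1. Limit = 1.

Final answer: 1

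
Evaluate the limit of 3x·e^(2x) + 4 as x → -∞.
The product is a 0·∞ indeterminate form at x → -∞.
Rewrite the product as 3x / e^(-2x) (an ∞/∞ form) and apply L'Hôpital, or use the standard hierarchy e^(2|x|) ≫ |x| as x → -∞.
The indeterminate product → 0, so the limit = 4.

Final answer: 4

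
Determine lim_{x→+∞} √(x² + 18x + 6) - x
This is an ∞ − ∞ indeterminate form.
Multiply and divide by the conjugate √(x²+18x + 6) + x; the x² terms cancel, leaving (18x + 6)/(√(x²+18x + 6)+x) → 18/2 = 9.
Limit = 9.

Final answer: 9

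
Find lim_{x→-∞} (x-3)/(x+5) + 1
Evaluate the dominant behaviour as x → -∞; each term tends to a finite value or vanishes.
Limit = 2.

Final answer: 2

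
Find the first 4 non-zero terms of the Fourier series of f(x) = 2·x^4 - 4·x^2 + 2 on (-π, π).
(112 - 16·π^2)·cos(x) + (-10 + 4·π^2)·cos(2·x) + (80/27 - 16·π^2/9)·cos(3·x) - 4·π^2/3 + 2 + 2·π^4/5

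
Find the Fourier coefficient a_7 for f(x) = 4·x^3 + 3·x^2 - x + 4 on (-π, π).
a_7 = (1/π) ∫_{-π}^{π} f(x)·cos(7x) dx.
Evaluate the integral (use parity and integration by parts as needed): a_7 = -12/49.

Final answer: -12/49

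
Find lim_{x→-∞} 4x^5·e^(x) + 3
The product is a 0·∞ indeterminate form at x → -∞.
Rewrite the product as 4x^5 / e^(-x) (an ∞/∞ form) and apply L'Hôpital, or use the standard hierarchy e^(|x|) ≫ |x^5| as x → -∞.
The indeterminate product → 0, so the limit = 3.

Final answer: 3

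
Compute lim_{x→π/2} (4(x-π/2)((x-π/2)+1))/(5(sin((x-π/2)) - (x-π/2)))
Both numerator and denominator → 0 as x → π/2; this is a 0/0 indeterminate form.
Expand each to leading order near x = π/2: numerator ~ 4·(x - π/2), denominator ~ -5·(x - π/2)^3/6.
The limit of the ratio is -∞.

Final answer: -∞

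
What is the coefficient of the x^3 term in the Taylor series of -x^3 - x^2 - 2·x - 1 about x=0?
Expand to order 3: -x^3 - x^2 - 2·x - 1 = -x^3 - x^2 - 2·x - 1 + O(x^4).
The coefficient of x^3 is -1.

Final answer: -1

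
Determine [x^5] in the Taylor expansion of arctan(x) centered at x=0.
Expand to order 5: arctan(x) = x^5/5 - x^3/3 + x + O(x^6).
The coefficient of x^5 is 1/5.

Final answer: 1/5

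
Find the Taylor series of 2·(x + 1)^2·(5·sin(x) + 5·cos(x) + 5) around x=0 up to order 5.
-3·x^5/4 - 95·x^4/12 - 5·x^3/3 + 35·x^2 + 50·x + 20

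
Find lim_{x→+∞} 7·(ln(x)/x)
Evaluate the dominant behaviour as x → +∞; each term tends to a finite value or vanishes.
Limit = 0.

Final answer: 0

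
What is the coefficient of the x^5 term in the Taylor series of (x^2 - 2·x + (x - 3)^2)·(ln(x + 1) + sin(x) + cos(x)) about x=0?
Expand to order 5: (x^2 - 2·x + (x - 3)^2)·(ln(x + 1) + sin(x) + cos(x)) = 31·x^5/8 - 125·x^4/24 + 27·x^3/2 - 23·x^2 + 10·x + 9 + O(x^6).
The coefficient of x^5 is 31/8.

Final answer: 31/8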